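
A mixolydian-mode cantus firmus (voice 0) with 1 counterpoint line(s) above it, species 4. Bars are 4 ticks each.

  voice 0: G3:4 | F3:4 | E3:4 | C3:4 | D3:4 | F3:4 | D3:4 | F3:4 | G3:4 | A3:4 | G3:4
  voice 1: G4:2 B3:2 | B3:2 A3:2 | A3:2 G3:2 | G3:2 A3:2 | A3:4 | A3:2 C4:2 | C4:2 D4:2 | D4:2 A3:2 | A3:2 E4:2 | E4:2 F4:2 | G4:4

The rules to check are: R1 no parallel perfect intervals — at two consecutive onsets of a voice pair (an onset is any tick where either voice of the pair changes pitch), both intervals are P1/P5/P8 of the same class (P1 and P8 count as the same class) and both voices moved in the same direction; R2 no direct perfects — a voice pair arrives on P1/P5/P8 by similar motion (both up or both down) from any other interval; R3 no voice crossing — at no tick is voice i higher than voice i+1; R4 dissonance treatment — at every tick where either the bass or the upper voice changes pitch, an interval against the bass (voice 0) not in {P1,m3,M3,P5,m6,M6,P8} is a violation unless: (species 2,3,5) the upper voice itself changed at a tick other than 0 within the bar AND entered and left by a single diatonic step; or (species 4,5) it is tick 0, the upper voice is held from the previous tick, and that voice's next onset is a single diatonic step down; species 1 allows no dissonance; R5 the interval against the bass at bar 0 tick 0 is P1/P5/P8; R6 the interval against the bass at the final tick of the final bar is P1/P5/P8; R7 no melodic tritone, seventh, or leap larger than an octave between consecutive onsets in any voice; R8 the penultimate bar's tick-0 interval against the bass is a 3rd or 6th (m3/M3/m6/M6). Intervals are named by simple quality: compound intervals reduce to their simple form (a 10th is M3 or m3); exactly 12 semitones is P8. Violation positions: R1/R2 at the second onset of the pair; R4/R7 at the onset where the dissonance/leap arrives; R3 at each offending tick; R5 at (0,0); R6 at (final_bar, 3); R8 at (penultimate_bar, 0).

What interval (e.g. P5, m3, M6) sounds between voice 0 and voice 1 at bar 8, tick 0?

voice 0=G3 voice 1=A3 -> M2

M2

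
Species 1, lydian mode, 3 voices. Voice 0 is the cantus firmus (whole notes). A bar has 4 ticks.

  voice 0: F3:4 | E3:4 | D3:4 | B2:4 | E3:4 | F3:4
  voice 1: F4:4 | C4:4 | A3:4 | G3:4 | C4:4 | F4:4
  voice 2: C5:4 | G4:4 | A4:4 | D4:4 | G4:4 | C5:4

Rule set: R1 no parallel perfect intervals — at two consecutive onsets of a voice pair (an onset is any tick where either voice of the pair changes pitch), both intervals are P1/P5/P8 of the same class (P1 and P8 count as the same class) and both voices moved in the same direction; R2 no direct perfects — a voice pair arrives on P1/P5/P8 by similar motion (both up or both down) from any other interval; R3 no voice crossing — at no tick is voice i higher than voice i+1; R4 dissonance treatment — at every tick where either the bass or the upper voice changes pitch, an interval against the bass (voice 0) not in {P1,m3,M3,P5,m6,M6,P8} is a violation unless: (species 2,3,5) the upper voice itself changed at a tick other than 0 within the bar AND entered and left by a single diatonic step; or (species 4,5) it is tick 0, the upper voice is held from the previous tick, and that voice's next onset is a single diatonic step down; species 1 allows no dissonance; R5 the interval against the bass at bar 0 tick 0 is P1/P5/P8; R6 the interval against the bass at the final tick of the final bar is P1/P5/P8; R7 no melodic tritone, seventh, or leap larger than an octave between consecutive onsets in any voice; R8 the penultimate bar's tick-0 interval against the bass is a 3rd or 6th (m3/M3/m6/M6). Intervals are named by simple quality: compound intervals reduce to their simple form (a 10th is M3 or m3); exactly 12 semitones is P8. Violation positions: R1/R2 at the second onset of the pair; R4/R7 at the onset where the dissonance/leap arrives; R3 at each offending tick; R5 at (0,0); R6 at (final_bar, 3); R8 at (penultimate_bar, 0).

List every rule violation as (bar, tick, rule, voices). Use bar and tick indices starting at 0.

(1, 0, R1, (1, 2))
(2, 0, R2, (0, 1))
(3, 0, R2, (1, 2))
(4, 0, R1, (1, 2))
(5, 0, R1, (1, 2))
(5, 0, R2, (0, 1))
(5, 0, R2, (0, 2))

bar 0: v0=F3 v1=F4 v2=C5 downbeat P5
bar 1: v0=E3 v1=C4 v2=G4 downbeat m3
bar 2: v0=D3 v1=A3 v2=A4 downbeat P5
bar 3: v0=B2 v1=G3 v2=D4 downbeat m3
bar 4: v0=E3 v1=C4 v2=G4 downbeat m3
bar 5: v0=F3 v1=F4 v2=C5 downbeat P5
  -> R1 @ bar 1 tick 0 v(1, 2): F4/C5 P5 -> C4/G4 P5 similar
  -> R2 @ bar 2 tick 0 v(0, 1): E3/C4 m6 -> D3/A3 P5 similar
  -> R2 @ bar 3 tick 0 v(1, 2): A3/A4 P8 -> G3/D4 P5 similar
  -> R1 @ bar 4 tick 0 v(1, 2): G3/D4 P5 -> C4/G4 P5 similar
  -> R1 @ bar 5 tick 0 v(1, 2): C4/G4 P5 -> F4/C5 P5 similar
  -> R2 @ bar 5 tick 0 v(0, 1): E3/C4 m6 -> F3/F4 P8 similar
  -> R2 @ bar 5 tick 0 v(0, 2): E3/G4 m3 -> F3/C5 P5 similar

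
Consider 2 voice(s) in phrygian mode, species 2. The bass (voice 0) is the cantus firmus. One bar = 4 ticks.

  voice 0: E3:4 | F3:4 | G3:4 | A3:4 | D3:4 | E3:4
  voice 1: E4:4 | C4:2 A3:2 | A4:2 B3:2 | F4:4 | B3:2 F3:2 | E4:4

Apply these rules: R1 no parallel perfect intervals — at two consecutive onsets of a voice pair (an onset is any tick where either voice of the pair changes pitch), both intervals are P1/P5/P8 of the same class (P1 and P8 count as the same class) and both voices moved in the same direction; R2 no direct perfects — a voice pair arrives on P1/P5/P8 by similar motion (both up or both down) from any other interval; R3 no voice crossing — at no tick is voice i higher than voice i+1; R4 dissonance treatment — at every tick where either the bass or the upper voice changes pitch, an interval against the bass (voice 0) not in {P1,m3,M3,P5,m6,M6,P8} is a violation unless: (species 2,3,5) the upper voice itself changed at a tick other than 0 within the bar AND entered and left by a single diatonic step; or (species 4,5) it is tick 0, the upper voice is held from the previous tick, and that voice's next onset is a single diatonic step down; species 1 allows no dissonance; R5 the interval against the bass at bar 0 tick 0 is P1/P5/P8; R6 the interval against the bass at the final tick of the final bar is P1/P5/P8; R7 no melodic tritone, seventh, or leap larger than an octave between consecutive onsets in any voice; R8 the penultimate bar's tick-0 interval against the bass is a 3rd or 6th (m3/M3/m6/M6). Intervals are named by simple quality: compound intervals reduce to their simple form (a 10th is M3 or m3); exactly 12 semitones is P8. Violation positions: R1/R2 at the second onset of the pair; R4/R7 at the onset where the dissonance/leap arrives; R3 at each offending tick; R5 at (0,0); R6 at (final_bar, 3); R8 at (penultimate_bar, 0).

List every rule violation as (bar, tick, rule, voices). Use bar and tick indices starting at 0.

(2, 0, R4, (0, 1))
(2, 2, R7, (1,))
(3, 0, R7, (1,))
(4, 0, R7, (1,))
(4, 2, R7, (1,))
(5, 0, R2, (0, 1))
(5, 0, R7, (1,))

bar 0: v0=E3 v1=E4 downbeat P8
bar 1: v0=F3 v1=C4 downbeat P5
bar 2: v0=G3 v1=A4 downbeat M2
bar 3: v0=A3 v1=F4 downbeat m6
bar 4: v0=D3 v1=B3 downbeat M6
bar 5: v0=E3 v1=E4 downbeat P8
  -> R4 @ bar 2 tick 0 v(0, 1): G3/A4 M2 untreated
  -> R7 @ bar 2 tick 2 v(1,): A4->B3 leap 10st
  -> R7 @ bar 3 tick 0 v(1,): B3->F4 leap 6st
  -> R7 @ bar 4 tick 0 v(1,): F4->B3 leap 6st
  -> R7 @ bar 4 tick 2 v(1,): B3->F3 leap 6st
  -> R2 @ bar 5 tick 0 v(0, 1): D3/F3 m3 -> E3/E4 P8 similar
  -> R7 @ bar 5 tick 0 v(1,): F3->E4 leap 11st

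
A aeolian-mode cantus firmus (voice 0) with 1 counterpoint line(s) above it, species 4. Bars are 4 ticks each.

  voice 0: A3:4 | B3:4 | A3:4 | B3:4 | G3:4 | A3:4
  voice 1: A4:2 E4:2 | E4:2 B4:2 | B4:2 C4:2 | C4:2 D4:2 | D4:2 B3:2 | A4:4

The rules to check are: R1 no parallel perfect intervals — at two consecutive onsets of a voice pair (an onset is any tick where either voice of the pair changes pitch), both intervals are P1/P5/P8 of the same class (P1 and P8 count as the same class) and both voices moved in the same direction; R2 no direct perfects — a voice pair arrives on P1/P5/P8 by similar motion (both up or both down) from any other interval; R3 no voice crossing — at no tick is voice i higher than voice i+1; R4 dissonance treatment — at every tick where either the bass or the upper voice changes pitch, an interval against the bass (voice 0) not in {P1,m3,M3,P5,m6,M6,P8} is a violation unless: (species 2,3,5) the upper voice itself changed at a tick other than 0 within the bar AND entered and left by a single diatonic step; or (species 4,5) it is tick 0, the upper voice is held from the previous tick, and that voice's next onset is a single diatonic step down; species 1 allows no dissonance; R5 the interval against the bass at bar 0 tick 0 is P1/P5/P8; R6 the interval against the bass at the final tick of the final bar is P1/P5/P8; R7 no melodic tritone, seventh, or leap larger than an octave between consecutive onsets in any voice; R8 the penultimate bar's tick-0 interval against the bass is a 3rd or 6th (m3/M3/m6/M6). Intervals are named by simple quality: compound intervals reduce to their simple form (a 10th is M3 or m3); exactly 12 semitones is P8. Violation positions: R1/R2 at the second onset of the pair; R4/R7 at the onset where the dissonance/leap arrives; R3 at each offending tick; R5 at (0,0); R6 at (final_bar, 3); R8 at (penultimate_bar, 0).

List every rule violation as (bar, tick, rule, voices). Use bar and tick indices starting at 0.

(1, 0, R4, (0, 1))
(2, 0, R4, (0, 1))
(2, 2, R7, (1,))
(3, 0, R4, (0, 1))
(4, 0, R8, (0, 1))
(5, 0, R2, (0, 1))
(5, 0, R7, (1,))

bar 0: v0=A3 v1=A4 downbeat P8
bar 1: v0=B3 v1=E4 downbeat P4
bar 2: v0=A3 v1=B4 downbeat M2
bar 3: v0=B3 v1=C4 downbeat m2
bar 4: v0=G3 v1=D4 downbeat P5
bar 5: v0=A3 v1=A4 downbeat P8
  -> R4 @ bar 1 tick 0 v(0, 1): B3/E4 P4 untreated
  -> R4 @ bar 2 tick 0 v(0, 1): A3/B4 M2 untreated
  -> R7 @ bar 2 tick 2 v(1,): B4->C4 leap 11st
  -> R4 @ bar 3 tick 0 v(0, 1): B3/C4 m2 untreated
  -> R8 @ bar 4 tick 0 v(0, 1): penult P5 not 3rd/6th
  -> R2 @ bar 5 tick 0 v(0, 1): G3/B3 M3 -> A3/A4 P8 similar
  -> R7 @ bar 5 tick 0 v(1,): B3->A4 leap 10st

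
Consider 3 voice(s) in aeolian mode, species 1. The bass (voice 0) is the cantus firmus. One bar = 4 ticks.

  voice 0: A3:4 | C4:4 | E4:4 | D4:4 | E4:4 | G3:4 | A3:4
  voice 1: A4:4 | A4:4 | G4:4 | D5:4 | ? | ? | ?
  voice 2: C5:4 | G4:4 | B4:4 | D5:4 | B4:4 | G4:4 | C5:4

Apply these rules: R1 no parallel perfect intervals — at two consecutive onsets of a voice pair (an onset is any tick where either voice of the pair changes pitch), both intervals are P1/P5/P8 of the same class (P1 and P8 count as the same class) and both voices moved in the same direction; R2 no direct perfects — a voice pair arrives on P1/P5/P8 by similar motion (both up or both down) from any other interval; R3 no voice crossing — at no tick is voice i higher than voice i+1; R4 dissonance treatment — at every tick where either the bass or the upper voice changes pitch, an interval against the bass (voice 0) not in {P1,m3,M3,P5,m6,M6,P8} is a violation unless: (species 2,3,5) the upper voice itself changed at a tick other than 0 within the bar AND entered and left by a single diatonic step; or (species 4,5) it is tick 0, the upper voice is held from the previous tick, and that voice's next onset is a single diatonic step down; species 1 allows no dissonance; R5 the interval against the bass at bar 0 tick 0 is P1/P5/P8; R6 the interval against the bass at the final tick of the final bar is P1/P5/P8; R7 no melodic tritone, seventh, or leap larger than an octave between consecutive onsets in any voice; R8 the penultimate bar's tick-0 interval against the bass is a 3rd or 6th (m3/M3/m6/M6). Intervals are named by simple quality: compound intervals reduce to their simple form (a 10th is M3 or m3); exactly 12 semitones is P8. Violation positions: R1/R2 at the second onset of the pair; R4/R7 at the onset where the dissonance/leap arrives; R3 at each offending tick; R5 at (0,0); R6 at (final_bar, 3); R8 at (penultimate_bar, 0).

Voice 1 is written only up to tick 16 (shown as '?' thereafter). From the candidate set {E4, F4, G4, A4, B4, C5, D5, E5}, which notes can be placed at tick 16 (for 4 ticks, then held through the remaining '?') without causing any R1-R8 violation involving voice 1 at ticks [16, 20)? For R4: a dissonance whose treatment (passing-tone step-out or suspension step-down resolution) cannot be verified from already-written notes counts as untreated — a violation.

{G4}

E4: violates R2,R7
F4: violates R4
G4: legal
A4: violates R4
B4: violates R1
C5: violates R3
D5: violates R3,R4
E5: violates R1,R3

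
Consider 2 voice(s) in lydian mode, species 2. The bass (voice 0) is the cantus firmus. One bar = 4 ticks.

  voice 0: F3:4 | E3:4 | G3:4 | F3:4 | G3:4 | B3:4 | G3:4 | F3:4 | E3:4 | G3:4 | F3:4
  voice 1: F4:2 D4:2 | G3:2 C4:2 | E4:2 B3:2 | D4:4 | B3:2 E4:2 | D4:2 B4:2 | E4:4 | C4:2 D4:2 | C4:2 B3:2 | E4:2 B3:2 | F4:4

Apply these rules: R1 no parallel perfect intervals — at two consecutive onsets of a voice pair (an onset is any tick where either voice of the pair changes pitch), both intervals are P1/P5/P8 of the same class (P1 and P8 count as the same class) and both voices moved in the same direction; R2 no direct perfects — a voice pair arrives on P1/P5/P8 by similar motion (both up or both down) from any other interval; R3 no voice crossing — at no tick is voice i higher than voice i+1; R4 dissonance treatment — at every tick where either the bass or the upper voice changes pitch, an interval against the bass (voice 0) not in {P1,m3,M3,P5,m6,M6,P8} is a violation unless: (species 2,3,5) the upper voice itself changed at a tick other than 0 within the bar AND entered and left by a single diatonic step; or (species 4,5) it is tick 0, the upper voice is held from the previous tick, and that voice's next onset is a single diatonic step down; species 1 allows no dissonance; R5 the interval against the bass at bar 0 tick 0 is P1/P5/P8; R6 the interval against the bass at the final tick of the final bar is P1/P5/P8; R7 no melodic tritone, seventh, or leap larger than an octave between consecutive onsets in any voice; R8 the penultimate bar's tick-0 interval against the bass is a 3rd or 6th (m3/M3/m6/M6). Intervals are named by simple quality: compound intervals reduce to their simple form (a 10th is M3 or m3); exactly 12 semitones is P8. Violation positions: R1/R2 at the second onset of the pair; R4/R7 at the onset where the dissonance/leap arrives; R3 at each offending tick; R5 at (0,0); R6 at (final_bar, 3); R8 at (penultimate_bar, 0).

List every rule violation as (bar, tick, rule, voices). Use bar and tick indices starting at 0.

(7, 0, R2, (0, 1))
(10, 0, R7, (1,))

bar 0: v0=F3 v1=F4 downbeat P8
bar 1: v0=E3 v1=G3 downbeat m3
bar 2: v0=G3 v1=E4 downbeat M6
bar 3: v0=F3 v1=D4 downbeat M6
bar 4: v0=G3 v1=B3 downbeat M3
bar 5: v0=B3 v1=D4 downbeat m3
bar 6: v0=G3 v1=E4 downbeat M6
bar 7: v0=F3 v1=C4 downbeat P5
bar 8: v0=E3 v1=C4 downbeat m6
bar 9: v0=G3 v1=E4 downbeat M6
bar 10: v0=F3 v1=F4 downbeat P8
  -> R2 @ bar 7 tick 0 v(0, 1): G3/E4 M6 -> F3/C4 P5 similar
  -> R7 @ bar 10 tick 0 v(1,): B3->F4 leap 6st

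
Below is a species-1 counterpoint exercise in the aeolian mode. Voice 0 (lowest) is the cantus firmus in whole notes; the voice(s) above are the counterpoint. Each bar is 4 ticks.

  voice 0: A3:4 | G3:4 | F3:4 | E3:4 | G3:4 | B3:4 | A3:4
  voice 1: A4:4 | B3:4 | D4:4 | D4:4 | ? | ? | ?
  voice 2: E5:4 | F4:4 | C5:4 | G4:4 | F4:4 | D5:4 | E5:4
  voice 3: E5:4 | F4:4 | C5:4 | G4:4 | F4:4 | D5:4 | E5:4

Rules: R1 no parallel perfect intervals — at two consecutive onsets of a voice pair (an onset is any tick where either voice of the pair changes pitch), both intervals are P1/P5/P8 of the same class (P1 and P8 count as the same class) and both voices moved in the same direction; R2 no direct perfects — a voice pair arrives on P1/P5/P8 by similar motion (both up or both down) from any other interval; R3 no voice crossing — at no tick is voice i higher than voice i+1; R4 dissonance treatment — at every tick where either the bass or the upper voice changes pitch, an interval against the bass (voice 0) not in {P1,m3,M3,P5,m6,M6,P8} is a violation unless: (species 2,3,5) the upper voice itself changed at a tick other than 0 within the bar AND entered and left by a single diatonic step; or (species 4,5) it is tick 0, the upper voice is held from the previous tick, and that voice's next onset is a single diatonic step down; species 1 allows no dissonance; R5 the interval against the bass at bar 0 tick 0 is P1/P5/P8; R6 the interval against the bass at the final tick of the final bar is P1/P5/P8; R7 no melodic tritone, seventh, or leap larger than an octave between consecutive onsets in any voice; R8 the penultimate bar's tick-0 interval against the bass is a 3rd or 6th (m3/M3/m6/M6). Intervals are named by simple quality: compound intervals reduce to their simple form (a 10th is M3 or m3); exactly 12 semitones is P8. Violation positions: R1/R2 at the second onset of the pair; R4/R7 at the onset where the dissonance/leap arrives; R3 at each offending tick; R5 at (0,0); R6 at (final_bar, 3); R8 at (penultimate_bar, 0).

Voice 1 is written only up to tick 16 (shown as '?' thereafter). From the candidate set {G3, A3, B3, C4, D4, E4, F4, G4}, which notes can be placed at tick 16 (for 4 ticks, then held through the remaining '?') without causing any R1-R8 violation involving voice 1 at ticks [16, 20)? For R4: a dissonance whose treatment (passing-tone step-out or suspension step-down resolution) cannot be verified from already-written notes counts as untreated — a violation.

{B3, D4, E4, G3}

G3: legal
A3: violates R4
B3: legal
C4: violates R4
D4: legal
E4: legal
F4: violates R4
G4: violates R2,R3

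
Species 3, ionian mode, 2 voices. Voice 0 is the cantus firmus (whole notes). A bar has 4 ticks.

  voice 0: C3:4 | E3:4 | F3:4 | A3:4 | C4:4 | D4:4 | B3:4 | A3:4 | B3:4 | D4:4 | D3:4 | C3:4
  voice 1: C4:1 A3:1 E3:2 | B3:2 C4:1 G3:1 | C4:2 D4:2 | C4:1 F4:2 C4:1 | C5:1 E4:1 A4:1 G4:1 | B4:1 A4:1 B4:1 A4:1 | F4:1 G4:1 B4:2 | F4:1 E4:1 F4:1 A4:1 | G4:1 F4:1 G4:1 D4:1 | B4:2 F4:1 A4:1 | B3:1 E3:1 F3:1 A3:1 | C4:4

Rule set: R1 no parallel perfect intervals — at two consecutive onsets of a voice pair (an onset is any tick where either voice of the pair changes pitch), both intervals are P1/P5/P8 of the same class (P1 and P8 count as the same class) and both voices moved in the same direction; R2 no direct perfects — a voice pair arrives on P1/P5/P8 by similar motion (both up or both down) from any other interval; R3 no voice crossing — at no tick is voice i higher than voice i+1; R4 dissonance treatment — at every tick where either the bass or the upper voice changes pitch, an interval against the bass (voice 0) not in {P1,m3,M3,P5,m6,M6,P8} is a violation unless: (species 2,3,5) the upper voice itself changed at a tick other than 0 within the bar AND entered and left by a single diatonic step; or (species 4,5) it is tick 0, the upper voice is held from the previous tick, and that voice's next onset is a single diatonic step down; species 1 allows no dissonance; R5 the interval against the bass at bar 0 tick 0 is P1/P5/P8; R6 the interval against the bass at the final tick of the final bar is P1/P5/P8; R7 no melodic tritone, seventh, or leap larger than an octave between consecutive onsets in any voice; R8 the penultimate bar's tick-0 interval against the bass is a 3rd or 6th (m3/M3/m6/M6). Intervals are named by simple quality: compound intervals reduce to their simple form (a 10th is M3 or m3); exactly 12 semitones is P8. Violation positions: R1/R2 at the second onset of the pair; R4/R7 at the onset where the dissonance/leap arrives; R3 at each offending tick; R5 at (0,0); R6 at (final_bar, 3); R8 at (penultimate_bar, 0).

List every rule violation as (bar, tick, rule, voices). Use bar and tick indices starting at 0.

bar 0: v0=C3 v1=C4 downbeat P8
bar 1: v0=E3 v1=B3 downbeat P5
bar 2: v0=F3 v1=C4 downbeat P5
bar 3: v0=A3 v1=C4 downbeat m3
bar 4: v0=C4 v1=C5 downbeat P8
bar 5: v0=D4 v1=B4 downbeat M6
bar 6: v0=B3 v1=F4 downbeat TT
bar 7: v0=A3 v1=F4 downbeat m6
bar 8: v0=B3 v1=G4 downbeat m6
bar 9: v0=D4 v1=B4 downbeat M6
bar 10: v0=D3 v1=B3 downbeat M6
bar 11: v0=C3 v1=C4 downbeat P8
  -> R2 @ bar 1 tick 0 v(0, 1): C3/E3 M3 -> E3/B3 P5 similar
  -> R2 @ bar 2 tick 0 v(0, 1): E3/G3 m3 -> F3/C4 P5 similar
  -> R2 @ bar 4 tick 0 v(0, 1): A3/C4 m3 -> C4/C5 P8 similar
  -> R4 @ bar 6 tick 0 v(0, 1): B3/F4 TT untreated
  -> R7 @ bar 7 tick 0 v(1,): B4->F4 leap 6st
  -> R7 @ bar 9 tick 2 v(1,): B4->F4 leap 6st
  -> R7 @ bar 10 tick 0 v(1,): A4->B3 leap 10st
  -> R4 @ bar 10 tick 1 v(0, 1): D3/E3 M2 untreated

(1, 0, R2, (0, 1))
(2, 0, R2, (0, 1))
(4, 0, R2, (0, 1))
(6, 0, R4, (0, 1))
(7, 0, R7, (1,))
(9, 2, R7, (1,))
(10, 0, R7, (1,))
(10, 1, R4, (0, 1))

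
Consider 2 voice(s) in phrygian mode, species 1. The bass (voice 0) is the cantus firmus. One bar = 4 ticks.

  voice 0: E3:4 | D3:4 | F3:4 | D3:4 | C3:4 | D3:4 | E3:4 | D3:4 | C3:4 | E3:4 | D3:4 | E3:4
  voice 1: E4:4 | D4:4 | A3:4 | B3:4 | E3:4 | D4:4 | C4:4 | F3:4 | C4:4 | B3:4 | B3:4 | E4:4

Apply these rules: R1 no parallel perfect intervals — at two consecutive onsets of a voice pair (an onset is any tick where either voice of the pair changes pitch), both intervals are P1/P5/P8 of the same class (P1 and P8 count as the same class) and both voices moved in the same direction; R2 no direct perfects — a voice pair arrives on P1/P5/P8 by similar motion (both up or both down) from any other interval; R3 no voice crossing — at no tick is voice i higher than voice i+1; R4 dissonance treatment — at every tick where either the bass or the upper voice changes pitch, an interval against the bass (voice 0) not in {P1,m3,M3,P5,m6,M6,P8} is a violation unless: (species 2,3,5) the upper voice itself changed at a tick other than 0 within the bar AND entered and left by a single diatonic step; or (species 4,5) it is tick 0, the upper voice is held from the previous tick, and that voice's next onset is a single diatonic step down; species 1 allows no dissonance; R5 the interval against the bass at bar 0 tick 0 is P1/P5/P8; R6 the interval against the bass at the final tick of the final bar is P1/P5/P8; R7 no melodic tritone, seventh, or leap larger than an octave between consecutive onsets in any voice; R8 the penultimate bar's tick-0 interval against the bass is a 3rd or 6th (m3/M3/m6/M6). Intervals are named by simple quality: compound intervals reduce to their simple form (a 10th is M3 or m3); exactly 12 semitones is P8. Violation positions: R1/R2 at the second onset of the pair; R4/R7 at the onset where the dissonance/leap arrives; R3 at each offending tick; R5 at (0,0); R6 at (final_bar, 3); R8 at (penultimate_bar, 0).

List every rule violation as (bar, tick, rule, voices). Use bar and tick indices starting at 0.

(1, 0, R1, (0, 1))
(5, 0, R2, (0, 1))
(5, 0, R7, (1,))
(11, 0, R2, (0, 1))

bar 0: v0=E3 v1=E4 downbeat P8
bar 1: v0=D3 v1=D4 downbeat P8
bar 2: v0=F3 v1=A3 downbeat M3
bar 3: v0=D3 v1=B3 downbeat M6
bar 4: v0=C3 v1=E3 downbeat M3
bar 5: v0=D3 v1=D4 downbeat P8
bar 6: v0=E3 v1=C4 downbeat m6
bar 7: v0=D3 v1=F3 downbeat m3
bar 8: v0=C3 v1=C4 downbeat P8
bar 9: v0=E3 v1=B3 downbeat P5
bar 10: v0=D3 v1=B3 downbeat M6
bar 11: v0=E3 v1=E4 downbeat P8
  -> R1 @ bar 1 tick 0 v(0, 1): E3/E4 P8 -> D3/D4 P8 similar
  -> R2 @ bar 5 tick 0 v(0, 1): C3/E3 M3 -> D3/D4 P8 similar
  -> R7 @ bar 5 tick 0 v(1,): E3->D4 leap 10st
  -> R2 @ bar 11 tick 0 v(0, 1): D3/B3 M6 -> E3/E4 P8 similar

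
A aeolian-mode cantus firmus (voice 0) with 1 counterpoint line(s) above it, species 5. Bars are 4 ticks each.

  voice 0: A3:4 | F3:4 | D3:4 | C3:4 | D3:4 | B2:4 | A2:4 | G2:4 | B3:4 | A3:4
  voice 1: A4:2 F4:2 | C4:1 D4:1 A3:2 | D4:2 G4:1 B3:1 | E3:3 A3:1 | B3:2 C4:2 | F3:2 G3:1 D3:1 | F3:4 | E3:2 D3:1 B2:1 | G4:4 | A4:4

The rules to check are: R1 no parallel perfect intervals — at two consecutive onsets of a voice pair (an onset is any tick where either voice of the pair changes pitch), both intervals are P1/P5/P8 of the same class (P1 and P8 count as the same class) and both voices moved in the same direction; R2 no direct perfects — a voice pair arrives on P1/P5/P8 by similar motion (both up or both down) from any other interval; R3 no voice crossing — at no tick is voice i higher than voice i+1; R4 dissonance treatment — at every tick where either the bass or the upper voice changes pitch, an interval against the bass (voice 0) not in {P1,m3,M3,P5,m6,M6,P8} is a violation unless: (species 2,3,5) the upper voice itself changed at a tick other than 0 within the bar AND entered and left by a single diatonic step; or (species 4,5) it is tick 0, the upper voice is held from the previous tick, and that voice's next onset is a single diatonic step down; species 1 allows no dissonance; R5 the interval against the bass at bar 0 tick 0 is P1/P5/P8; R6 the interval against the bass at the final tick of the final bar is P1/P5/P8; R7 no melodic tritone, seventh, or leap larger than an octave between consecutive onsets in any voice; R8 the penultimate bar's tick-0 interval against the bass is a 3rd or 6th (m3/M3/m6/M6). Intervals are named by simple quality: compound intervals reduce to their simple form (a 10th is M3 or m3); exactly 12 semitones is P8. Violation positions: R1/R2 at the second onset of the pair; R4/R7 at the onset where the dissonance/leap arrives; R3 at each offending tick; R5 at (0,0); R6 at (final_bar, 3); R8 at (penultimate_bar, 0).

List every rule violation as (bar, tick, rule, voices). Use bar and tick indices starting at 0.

(1, 0, R2, (0, 1))
(2, 2, R4, (0, 1))
(4, 2, R4, (0, 1))
(5, 0, R4, (0, 1))
(8, 0, R7, (0,))
(8, 0, R7, (1,))

bar 0: v0=A3 v1=A4 downbeat P8
bar 1: v0=F3 v1=C4 downbeat P5
bar 2: v0=D3 v1=D4 downbeat P8
bar 3: v0=C3 v1=E3 downbeat M3
bar 4: v0=D3 v1=B3 downbeat M6
bar 5: v0=B2 v1=F3 downbeat TT
bar 6: v0=A2 v1=F3 downbeat m6
bar 7: v0=G2 v1=E3 downbeat M6
bar 8: v0=B3 v1=G4 downbeat m6
bar 9: v0=A3 v1=A4 downbeat P8
  -> R2 @ bar 1 tick 0 v(0, 1): A3/F4 m6 -> F3/C4 P5 similar
  -> R4 @ bar 2 tick 2 v(0, 1): D3/G4 P4 untreated
  -> R4 @ bar 4 tick 2 v(0, 1): D3/C4 m7 untreated
  -> R4 @ bar 5 tick 0 v(0, 1): B2/F3 TT untreated
  -> R7 @ bar 8 tick 0 v(0,): G2->B3 leap 16st
  -> R7 @ bar 8 tick 0 v(1,): B2->G4 leap 20st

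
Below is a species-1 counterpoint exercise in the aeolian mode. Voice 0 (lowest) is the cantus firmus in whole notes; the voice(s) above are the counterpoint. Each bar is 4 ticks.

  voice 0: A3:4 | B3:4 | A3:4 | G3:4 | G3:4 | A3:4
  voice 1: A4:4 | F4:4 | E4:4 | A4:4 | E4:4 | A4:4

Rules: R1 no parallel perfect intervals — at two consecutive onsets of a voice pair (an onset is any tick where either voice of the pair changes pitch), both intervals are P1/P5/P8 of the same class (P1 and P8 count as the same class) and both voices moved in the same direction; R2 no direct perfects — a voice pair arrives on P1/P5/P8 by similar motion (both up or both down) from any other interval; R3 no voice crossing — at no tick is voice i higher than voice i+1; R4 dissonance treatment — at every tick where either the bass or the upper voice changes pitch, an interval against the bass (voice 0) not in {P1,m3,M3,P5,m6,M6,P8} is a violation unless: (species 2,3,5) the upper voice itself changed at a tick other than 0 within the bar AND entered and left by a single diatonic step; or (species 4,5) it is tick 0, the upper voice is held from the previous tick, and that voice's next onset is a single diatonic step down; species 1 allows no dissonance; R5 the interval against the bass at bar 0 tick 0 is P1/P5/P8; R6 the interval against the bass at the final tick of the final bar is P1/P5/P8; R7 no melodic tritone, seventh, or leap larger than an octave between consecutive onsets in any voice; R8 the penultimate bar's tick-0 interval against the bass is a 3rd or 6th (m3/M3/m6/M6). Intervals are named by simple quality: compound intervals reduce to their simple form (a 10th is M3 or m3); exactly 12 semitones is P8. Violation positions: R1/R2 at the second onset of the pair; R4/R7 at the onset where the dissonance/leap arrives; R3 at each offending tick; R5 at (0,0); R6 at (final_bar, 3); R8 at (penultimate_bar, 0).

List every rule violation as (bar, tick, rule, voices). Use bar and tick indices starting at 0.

(1, 0, R4, (0, 1))
(2, 0, R2, (0, 1))
(3, 0, R4, (0, 1))
(5, 0, R2, (0, 1))

bar 0: v0=A3 v1=A4 downbeat P8
bar 1: v0=B3 v1=F4 downbeat TT
bar 2: v0=A3 v1=E4 downbeat P5
bar 3: v0=G3 v1=A4 downbeat M2
bar 4: v0=G3 v1=E4 downbeat M6
bar 5: v0=A3 v1=A4 downbeat P8
  -> R4 @ bar 1 tick 0 v(0, 1): B3/F4 TT untreated
  -> R2 @ bar 2 tick 0 v(0, 1): B3/F4 TT -> A3/E4 P5 similar
  -> R4 @ bar 3 tick 0 v(0, 1): G3/A4 M2 untreated
  -> R2 @ bar 5 tick 0 v(0, 1): G3/E4 M6 -> A3/A4 P8 similar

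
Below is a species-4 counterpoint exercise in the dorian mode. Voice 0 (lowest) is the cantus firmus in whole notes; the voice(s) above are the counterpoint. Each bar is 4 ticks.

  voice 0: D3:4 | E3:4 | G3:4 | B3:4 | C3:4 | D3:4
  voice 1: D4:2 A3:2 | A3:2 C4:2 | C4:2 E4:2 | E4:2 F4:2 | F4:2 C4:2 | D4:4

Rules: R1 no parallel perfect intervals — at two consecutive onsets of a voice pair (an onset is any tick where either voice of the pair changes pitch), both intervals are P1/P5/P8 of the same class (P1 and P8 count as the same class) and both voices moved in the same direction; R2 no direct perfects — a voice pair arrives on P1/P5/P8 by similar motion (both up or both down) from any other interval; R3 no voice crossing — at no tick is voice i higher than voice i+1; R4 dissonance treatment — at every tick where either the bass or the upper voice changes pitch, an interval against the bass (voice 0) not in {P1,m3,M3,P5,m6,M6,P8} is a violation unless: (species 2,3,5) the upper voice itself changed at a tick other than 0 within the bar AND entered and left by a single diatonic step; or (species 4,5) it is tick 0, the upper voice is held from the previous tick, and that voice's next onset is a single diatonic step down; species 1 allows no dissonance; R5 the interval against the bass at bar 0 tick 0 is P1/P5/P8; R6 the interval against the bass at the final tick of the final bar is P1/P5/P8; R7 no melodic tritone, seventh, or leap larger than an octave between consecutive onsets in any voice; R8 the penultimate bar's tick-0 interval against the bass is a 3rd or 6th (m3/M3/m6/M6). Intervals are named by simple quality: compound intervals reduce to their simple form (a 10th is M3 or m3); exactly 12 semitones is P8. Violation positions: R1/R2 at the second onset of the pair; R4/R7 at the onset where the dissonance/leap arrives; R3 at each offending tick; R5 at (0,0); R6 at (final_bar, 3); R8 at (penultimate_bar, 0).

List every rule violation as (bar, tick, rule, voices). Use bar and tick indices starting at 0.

(1, 0, R4, (0, 1))
(2, 0, R4, (0, 1))
(3, 0, R4, (0, 1))
(3, 2, R4, (0, 1))
(4, 0, R4, (0, 1))
(4, 0, R7, (0,))
(4, 0, R8, (0, 1))
(5, 0, R1, (0, 1))

bar 0: v0=D3 v1=D4 downbeat P8
bar 1: v0=E3 v1=A3 downbeat P4
bar 2: v0=G3 v1=C4 downbeat P4
bar 3: v0=B3 v1=E4 downbeat P4
bar 4: v0=C3 v1=F4 downbeat P4
bar 5: v0=D3 v1=D4 downbeat P8
  -> R4 @ bar 1 tick 0 v(0, 1): E3/A3 P4 untreated
  -> R4 @ bar 2 tick 0 v(0, 1): G3/C4 P4 untreated
  -> R4 @ bar 3 tick 0 v(0, 1): B3/E4 P4 untreated
  -> R4 @ bar 3 tick 2 v(0, 1): B3/F4 TT untreated
  -> R4 @ bar 4 tick 0 v(0, 1): C3/F4 P4 untreated
  -> R7 @ bar 4 tick 0 v(0,): B3->C3 leap 11st
  -> R8 @ bar 4 tick 0 v(0, 1): penult P4 not 3rd/6th
  -> R1 @ bar 5 tick 0 v(0, 1): C3/C4 P8 -> D3/D4 P8 similar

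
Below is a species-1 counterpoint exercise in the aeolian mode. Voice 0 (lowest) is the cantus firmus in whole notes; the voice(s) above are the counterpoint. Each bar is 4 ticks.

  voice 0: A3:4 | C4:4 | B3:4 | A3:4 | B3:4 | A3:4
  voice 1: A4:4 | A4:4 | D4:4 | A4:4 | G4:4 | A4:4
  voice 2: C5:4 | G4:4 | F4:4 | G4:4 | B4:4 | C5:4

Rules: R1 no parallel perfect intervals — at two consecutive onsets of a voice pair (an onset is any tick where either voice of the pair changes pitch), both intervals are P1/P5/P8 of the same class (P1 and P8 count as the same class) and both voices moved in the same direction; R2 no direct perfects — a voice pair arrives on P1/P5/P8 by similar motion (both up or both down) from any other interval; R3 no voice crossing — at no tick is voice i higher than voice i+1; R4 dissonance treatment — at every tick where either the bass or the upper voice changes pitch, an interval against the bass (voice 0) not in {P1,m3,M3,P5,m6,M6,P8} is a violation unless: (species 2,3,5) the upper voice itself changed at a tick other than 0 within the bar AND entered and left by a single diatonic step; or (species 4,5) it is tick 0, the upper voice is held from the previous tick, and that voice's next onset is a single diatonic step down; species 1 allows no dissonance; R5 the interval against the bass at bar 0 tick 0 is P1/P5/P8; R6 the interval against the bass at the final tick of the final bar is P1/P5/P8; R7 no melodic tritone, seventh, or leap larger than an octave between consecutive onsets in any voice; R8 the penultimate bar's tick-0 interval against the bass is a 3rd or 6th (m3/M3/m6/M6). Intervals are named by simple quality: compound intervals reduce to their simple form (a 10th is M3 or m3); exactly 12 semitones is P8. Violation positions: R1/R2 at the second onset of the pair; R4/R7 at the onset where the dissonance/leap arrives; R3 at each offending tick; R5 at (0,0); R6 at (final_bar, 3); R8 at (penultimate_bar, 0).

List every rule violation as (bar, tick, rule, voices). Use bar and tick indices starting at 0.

(0, 0, R5, (0, 2))
(1, 0, R3, (1, 2))
(1, 1, R3, (1, 2))
(1, 2, R3, (1, 2))
(1, 3, R3, (1, 2))
(2, 0, R4, (0, 2))
(3, 0, R3, (1, 2))
(3, 0, R4, (0, 2))
(3, 1, R3, (1, 2))
(3, 2, R3, (1, 2))
(3, 3, R3, (1, 2))
(4, 0, R2, (0, 2))
(4, 0, R8, (0, 2))
(5, 3, R6, (0, 2))

bar 0: v0=A3 v1=A4 v2=C5 downbeat m3
bar 1: v0=C4 v1=A4 v2=G4 downbeat P5
bar 2: v0=B3 v1=D4 v2=F4 downbeat TT
bar 3: v0=A3 v1=A4 v2=G4 downbeat m7
bar 4: v0=B3 v1=G4 v2=B4 downbeat P8
bar 5: v0=A3 v1=A4 v2=C5 downbeat m3
  -> R5 @ bar 0 tick 0 v(0, 2): opens on m3
  -> R3 @ bar 1 tick 0 v(1, 2): A4 above G4
  -> R3 @ bar 1 tick 1 v(1, 2): A4 above G4
  -> R3 @ bar 1 tick 2 v(1, 2): A4 above G4
  -> R3 @ bar 1 tick 3 v(1, 2): A4 above G4
  -> R4 @ bar 2 tick 0 v(0, 2): B3/F4 TT untreated
  -> R3 @ bar 3 tick 0 v(1, 2): A4 above G4
  -> R4 @ bar 3 tick 0 v(0, 2): A3/G4 m7 untreated
  -> R3 @ bar 3 tick 1 v(1, 2): A4 above G4
  -> R3 @ bar 3 tick 2 v(1, 2): A4 above G4
  -> R3 @ bar 3 tick 3 v(1, 2): A4 above G4
  -> R2 @ bar 4 tick 0 v(0, 2): A3/G4 m7 -> B3/B4 P8 similar
  -> R8 @ bar 4 tick 0 v(0, 2): penult P8 not 3rd/6th
  -> R6 @ bar 5 tick 3 v(0, 2): closes on m3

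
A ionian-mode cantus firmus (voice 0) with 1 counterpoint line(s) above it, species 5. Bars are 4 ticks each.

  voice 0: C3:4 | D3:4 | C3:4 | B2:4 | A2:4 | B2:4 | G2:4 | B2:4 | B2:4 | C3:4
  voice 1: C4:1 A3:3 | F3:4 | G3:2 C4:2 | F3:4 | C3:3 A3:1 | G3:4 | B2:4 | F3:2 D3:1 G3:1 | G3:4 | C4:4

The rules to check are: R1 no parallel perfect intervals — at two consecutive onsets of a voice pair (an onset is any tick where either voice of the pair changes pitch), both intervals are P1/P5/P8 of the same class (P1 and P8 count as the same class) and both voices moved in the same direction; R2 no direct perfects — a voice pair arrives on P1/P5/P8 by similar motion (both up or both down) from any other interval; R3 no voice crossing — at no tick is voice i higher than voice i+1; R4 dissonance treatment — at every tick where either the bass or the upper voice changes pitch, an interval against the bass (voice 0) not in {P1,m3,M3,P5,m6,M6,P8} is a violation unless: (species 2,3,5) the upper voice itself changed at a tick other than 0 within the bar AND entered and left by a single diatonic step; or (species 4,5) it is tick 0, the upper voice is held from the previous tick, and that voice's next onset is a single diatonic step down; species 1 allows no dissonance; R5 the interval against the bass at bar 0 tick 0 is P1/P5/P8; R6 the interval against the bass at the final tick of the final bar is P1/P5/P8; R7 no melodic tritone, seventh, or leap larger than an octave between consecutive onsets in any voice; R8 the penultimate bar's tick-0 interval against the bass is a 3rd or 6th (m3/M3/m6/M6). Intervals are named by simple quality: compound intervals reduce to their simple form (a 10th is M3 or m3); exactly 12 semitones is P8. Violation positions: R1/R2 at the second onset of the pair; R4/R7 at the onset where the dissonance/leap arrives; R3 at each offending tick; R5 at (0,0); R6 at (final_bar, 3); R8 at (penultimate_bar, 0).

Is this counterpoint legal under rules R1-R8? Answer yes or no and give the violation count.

No (4 violations)

bar 0: v0=C3 v1=C4 (P8)
bar 1: v0=D3 v1=F3 (m3)
bar 2: v0=C3 v1=G3 (P5)
bar 3: v0=B2 v1=F3 (TT)
bar 4: v0=A2 v1=C3 (m3)
bar 5: v0=B2 v1=G3 (m6)
bar 6: v0=G2 v1=B2 (M3)
bar 7: v0=B2 v1=F3 (TT)
bar 8: v0=B2 v1=G3 (m6)
bar 9: v0=C3 v1=C4 (P8)
  R4 @ bar3.0: B2/F3 TT untreated
  R4 @ bar7.0: B2/F3 TT untreated
  R7 @ bar7.0: B2->F3 leap 6st
  R2 @ bar9.0: B2/G3 m6 -> C3/C4 P8 similar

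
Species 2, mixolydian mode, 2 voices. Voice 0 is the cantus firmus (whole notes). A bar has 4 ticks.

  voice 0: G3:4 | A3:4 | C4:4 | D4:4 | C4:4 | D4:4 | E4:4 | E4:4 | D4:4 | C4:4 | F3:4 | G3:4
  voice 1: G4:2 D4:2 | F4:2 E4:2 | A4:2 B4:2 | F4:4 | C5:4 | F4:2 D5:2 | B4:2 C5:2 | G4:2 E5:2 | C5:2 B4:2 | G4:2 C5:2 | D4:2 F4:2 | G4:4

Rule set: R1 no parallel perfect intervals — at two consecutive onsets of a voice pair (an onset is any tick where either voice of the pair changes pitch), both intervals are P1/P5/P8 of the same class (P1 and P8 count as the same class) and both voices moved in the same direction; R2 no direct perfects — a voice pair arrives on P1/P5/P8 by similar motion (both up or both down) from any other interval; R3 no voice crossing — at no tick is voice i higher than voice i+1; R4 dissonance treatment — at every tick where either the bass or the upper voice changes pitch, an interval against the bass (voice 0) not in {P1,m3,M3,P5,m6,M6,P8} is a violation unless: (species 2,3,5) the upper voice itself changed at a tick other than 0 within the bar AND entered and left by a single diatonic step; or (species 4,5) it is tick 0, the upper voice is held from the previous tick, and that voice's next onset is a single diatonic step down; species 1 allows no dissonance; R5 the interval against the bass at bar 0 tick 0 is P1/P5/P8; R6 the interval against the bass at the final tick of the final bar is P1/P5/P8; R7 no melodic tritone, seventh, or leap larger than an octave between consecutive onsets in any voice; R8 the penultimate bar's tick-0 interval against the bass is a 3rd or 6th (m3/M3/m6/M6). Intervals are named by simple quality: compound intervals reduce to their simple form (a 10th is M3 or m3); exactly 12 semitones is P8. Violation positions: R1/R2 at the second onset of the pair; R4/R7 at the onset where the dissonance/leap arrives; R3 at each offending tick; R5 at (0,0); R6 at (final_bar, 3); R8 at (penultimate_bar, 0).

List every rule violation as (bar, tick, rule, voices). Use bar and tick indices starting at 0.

(2, 2, R4, (0, 1))
(3, 0, R7, (1,))
(8, 0, R4, (0, 1))
(9, 0, R2, (0, 1))
(10, 0, R7, (1,))
(11, 0, R1, (0, 1))

bar 0: v0=G3 v1=G4 downbeat P8
bar 1: v0=A3 v1=F4 downbeat m6
bar 2: v0=C4 v1=A4 downbeat M6
bar 3: v0=D4 v1=F4 downbeat m3
bar 4: v0=C4 v1=C5 downbeat P8
bar 5: v0=D4 v1=F4 downbeat m3
bar 6: v0=E4 v1=B4 downbeat P5
bar 7: v0=E4 v1=G4 downbeat m3
bar 8: v0=D4 v1=C5 downbeat m7
bar 9: v0=C4 v1=G4 downbeat P5
bar 10: v0=F3 v1=D4 downbeat M6
bar 11: v0=G3 v1=G4 downbeat P8
  -> R4 @ bar 2 tick 2 v(0, 1): C4/B4 M7 untreated
  -> R7 @ bar 3 tick 0 v(1,): B4->F4 leap 6st
  -> R4 @ bar 8 tick 0 v(0, 1): D4/C5 m7 untreated
  -> R2 @ bar 9 tick 0 v(0, 1): D4/B4 M6 -> C4/G4 P5 similar
  -> R7 @ bar 10 tick 0 v(1,): C5->D4 leap 10st
  -> R1 @ bar 11 tick 0 v(0, 1): F3/F4 P8 -> G3/G4 P8 similar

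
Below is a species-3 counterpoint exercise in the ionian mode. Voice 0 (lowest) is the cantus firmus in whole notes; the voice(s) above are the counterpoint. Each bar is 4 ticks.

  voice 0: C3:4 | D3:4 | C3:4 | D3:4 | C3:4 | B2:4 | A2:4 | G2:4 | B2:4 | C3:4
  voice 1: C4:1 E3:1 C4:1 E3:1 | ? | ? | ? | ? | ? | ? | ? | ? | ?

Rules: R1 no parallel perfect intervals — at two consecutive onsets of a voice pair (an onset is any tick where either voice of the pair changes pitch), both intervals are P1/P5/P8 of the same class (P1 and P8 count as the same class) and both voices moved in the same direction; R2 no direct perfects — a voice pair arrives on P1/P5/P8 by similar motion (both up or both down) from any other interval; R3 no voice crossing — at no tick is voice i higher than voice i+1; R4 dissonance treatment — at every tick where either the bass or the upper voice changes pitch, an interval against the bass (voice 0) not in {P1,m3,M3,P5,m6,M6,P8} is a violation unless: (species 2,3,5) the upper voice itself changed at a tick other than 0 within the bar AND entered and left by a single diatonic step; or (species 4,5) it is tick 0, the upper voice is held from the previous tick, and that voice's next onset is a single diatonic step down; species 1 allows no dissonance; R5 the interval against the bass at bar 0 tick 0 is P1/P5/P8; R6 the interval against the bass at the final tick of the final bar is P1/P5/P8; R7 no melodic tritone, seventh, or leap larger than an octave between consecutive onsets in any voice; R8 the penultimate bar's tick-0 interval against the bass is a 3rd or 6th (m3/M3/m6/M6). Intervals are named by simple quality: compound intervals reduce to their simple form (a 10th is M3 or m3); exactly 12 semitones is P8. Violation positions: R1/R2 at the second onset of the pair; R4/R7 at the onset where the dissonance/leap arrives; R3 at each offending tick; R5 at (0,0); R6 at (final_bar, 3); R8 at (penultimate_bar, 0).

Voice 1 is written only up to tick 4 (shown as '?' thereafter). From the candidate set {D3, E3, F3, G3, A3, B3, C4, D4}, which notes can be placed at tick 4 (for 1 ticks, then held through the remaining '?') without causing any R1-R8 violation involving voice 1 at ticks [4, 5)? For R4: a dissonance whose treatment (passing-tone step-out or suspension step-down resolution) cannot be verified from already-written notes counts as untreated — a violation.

{B3, D3, F3}

D3: legal
E3: violates R4
F3: legal
G3: violates R4
A3: violates R2
B3: legal
C4: violates R4
D4: violates R2,R7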